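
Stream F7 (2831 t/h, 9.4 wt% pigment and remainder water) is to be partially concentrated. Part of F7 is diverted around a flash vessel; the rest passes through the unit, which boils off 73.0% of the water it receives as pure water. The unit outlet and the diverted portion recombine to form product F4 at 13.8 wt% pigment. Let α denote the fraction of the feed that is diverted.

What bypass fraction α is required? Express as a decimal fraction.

0.518

All 2831×0.094 = 266.11 t/h of pigment reaches F4, so F4 = 266.11/0.138 = 1928.4 t/h and vapour = 902.64 t/h.
The evaporator receives (1−α)·2831 of feed at 0.906 water and removes 0.730 of that water:
0.730×0.906×(1−α)×2831 = 902.64
(1−α) = 902.64/1872.4 = 0.4821;  α = 0.5179.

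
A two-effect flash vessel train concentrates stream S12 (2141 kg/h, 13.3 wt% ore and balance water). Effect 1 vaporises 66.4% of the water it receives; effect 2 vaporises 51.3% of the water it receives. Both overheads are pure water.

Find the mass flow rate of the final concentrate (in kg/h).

588.5 kg/h

water in feed = 2141×0.867 = 1856.2 kg/h.
After stage 1: water left = (1−0.664)×1856.2 = 623.7; stream total = 908.45 kg/h.
After stage 2: water left = (1−0.513)×623.7 = 303.74; final concentrate = 588.49 kg/h.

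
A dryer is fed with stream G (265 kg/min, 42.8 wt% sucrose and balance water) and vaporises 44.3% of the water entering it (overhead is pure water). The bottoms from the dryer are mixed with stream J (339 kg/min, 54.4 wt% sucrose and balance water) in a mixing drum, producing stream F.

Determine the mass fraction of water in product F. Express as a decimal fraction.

Vapour removed = 0.443×0.572×265 = 67.15 kg/min; concentrate = 197.85 kg/min.
water reaching the mixer = 84.43 (from concentrate) + 339×0.456 = 239.01 kg/min.
Product flow = 197.85 + 339 = 536.85 kg/min; water fraction = 0.445.

0.445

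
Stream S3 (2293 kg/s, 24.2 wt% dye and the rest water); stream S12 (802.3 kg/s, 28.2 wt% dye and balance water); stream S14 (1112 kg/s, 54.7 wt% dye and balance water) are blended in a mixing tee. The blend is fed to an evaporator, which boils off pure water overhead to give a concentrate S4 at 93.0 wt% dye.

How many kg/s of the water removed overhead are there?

dye entering = 2293×0.242 + 802.3×0.282 + 1112×0.547 = 1389.4 kg/s.
All dye reports to S4, so S4 = 1389.4/0.930 = 1494 kg/s.
Total feed = 4207.3 kg/s; overhead = 4207.3 − 1494 = 2713.3 kg/s.

2713 kg/s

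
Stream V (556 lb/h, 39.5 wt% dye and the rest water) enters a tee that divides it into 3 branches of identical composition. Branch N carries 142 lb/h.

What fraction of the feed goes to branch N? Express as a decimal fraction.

Fraction to N = 142/556 = 0.2554.

0.255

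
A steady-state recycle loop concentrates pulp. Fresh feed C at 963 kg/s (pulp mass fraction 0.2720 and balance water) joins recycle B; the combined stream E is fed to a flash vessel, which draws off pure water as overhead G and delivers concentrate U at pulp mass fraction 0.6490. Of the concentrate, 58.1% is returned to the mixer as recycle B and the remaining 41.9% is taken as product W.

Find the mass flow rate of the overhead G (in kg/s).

Overall pulp balance (none leaves overhead): pulp in fresh feed = pulp in product, i.e. 963×0.272 = (1−0.581)·U·0.649.
U = 261.94/(0.649×0.419) = 963.24 kg/s.
Recycle B = 0.581×963.24 = 559.64 kg/s.
Combined feed E = 963 + 559.64 = 1522.6 kg/s.
Overhead G = E − U = 1522.6 − 963.24 = 559.4 kg/s.

559.4 kg/s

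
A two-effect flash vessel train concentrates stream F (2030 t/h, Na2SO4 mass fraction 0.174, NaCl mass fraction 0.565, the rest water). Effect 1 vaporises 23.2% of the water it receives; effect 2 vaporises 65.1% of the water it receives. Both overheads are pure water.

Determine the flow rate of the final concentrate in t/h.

1642 t/h

water in feed = 2030×0.261 = 529.83 t/h.
After stage 1: water left = (1−0.232)×529.83 = 406.91; stream total = 1907.1 t/h.
After stage 2: water left = (1−0.651)×406.91 = 142.01; final concentrate = 1642.2 t/h.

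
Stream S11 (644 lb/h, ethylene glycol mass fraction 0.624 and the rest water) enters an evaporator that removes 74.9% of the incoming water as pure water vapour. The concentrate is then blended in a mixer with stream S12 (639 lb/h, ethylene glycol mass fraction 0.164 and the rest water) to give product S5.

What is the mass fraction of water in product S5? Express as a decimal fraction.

0.540

Vapour removed = 0.749×0.376×644 = 181.37 lb/h; concentrate = 462.63 lb/h.
water reaching the mixer = 60.778 (from concentrate) + 639×0.836 = 594.98 lb/h.
Product flow = 462.63 + 639 = 1101.6 lb/h; water fraction = 0.540.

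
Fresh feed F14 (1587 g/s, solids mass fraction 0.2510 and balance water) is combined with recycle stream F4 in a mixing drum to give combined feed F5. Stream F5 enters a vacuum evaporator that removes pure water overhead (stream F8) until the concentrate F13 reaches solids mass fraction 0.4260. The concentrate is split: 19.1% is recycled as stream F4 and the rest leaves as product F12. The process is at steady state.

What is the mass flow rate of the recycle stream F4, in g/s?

Overall solids balance (none leaves overhead): solids in fresh feed = solids in product, i.e. 1587×0.251 = (1−0.191)·F13·0.426.
F13 = 398.34/(0.426×0.809) = 1155.8 g/s.
Recycle F4 = 0.191×1155.8 = 220.76 g/s.

220.8 g/s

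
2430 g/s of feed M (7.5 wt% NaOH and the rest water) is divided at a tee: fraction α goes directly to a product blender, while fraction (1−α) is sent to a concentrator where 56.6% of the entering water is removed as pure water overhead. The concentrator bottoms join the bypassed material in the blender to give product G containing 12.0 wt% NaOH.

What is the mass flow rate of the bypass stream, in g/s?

689.5 g/s

All 2430×0.075 = 182.25 g/s of NaOH reaches G, so G = 182.25/0.120 = 1518.8 g/s and vapour = 911.25 g/s.
The evaporator receives (1−α)·2430 of feed at 0.925 water and removes 0.566 of that water:
0.566×0.925×(1−α)×2430 = 911.25
(1−α) = 911.25/1272.2 = 0.7163;  α = 0.2837.
Bypass flow = 0.2837×2430 = 689.48 g/s.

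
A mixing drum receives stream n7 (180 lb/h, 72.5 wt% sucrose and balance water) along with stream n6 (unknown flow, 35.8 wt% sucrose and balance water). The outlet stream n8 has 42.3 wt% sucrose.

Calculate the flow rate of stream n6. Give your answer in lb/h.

836.3 lb/h

Let n6 be the unknown flow. Total out = 180 + n6.
sucrose balance: 130.5 + 0.358·n6 = 0.423·(180 + n6)
(0.358 − 0.423)·n6 = 0.423×180 − 130.5 = -54.36
n6 = -54.36 / -0.065 = 836.31 lb/h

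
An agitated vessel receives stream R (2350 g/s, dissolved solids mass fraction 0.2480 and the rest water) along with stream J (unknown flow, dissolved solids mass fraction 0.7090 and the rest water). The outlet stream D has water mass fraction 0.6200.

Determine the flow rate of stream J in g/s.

942.9 g/s

Let J be the unknown flow. Total out = 2350 + J.
water balance: 1767.2 + 0.291·J = 0.620·(2350 + J)
(0.291 − 0.620)·J = 0.620×2350 − 1767.2 = -310.2
J = -310.2 / -0.329 = 942.86 g/s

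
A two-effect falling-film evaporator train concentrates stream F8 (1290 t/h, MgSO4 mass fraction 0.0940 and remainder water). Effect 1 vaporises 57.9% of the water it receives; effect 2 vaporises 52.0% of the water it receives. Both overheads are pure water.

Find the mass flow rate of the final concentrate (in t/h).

357.4 t/h

water in feed = 1290×0.906 = 1168.7 t/h.
After stage 1: water left = (1−0.579)×1168.7 = 492.04; stream total = 613.3 t/h.
After stage 2: water left = (1−0.520)×492.04 = 236.18; final concentrate = 357.44 t/h.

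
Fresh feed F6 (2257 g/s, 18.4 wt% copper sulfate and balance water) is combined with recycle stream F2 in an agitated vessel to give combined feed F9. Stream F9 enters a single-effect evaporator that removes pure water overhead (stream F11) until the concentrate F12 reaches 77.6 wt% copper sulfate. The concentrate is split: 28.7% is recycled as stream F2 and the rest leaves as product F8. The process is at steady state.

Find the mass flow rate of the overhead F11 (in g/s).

1722 g/s

Overall copper sulfate balance (none leaves overhead): copper sulfate in fresh feed = copper sulfate in product, i.e. 2257×0.184 = (1−0.287)·F12·0.776.
F12 = 415.29/(0.776×0.713) = 750.58 g/s.
Recycle F2 = 0.287×750.58 = 215.42 g/s.
Combined feed F9 = 2257 + 215.42 = 2472.4 g/s.
Overhead F11 = F9 − F12 = 2472.4 − 750.58 = 1721.8 g/s.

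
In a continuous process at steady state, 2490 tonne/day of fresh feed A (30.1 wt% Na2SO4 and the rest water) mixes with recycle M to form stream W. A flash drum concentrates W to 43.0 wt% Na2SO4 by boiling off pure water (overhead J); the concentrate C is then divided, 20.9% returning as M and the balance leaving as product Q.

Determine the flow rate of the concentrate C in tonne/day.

Overall Na2SO4 balance (none leaves overhead): Na2SO4 in fresh feed = Na2SO4 in product, i.e. 2490×0.301 = (1−0.209)·C·0.430.
C = 749.49/(0.430×0.791) = 2203.5 tonne/day.

2204 tonne/day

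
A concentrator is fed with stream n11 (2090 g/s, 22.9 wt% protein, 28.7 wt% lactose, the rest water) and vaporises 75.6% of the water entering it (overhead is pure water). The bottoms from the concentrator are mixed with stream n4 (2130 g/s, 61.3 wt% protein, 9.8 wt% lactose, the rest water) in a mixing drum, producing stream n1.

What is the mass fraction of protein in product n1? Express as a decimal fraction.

0.516

Vapour removed = 0.756×0.484×2090 = 764.74 g/s; concentrate = 1325.3 g/s.
protein reaching the mixer = 478.61 (from concentrate) + 2130×0.613 = 1784.3 g/s.
Product flow = 1325.3 + 2130 = 3455.3 g/s; protein fraction = 0.516.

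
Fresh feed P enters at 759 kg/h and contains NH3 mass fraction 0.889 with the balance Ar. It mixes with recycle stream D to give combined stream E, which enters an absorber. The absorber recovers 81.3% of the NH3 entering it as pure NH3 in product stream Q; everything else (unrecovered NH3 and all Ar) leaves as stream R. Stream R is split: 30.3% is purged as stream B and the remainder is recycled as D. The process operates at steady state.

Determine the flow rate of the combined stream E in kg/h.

Ar enters only via P and leaves only via the purge: 759×0.111 = 0.303×(Ar in R), and the absorber passes all Ar, so Ar in E = Ar in R = 278.05 kg/h.
NH3 in E: m_A = 759×0.889 + (1−0.303)·(1−0.813)·m_A, so m_A = 674.75/0.8697 = 775.88 kg/h.
E = 775.88 + 278.05 = 1053.9 kg/h.

1054 kg/h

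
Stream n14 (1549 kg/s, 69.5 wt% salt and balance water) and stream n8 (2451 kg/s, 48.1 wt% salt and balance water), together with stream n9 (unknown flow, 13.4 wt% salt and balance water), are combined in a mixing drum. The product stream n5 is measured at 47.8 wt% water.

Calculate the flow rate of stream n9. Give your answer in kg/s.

Let n9 be the unknown flow. Total out = 4000 + n9.
water balance: 1744.5 + 0.866·n9 = 0.478·(4000 + n9)
(0.866 − 0.478)·n9 = 0.478×4000 − 1744.5 = 167.49
n9 = 167.49 / 0.388 = 431.66 kg/s

431.7 kg/s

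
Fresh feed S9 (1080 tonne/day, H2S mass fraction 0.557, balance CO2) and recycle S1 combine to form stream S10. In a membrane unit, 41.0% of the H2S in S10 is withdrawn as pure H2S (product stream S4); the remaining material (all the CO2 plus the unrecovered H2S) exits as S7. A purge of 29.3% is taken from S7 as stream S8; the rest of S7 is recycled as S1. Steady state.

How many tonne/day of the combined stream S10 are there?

2665 tonne/day

CO2 enters only via S9 and leaves only via the purge: 1080×0.443 = 0.293×(CO2 in S7), and the membrane unit passes all CO2, so CO2 in S10 = CO2 in S7 = 1632.9 tonne/day.
H2S in S10: m_A = 1080×0.557 + (1−0.293)·(1−0.410)·m_A, so m_A = 601.56/0.5829 = 1032.1 tonne/day.
S10 = 1032.1 + 1632.9 = 2665 tonne/day.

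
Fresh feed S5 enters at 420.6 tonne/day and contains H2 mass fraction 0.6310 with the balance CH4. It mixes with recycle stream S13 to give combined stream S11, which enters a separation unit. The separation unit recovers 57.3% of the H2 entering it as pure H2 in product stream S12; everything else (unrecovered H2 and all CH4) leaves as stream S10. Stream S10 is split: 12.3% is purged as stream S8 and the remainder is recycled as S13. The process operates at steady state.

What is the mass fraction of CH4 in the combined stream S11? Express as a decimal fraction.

0.7484

CH4 enters only via S5 and leaves only via the purge: 420.6×0.369 = 0.123×(CH4 in S10), and the separation unit passes all CH4, so CH4 in S11 = CH4 in S10 = 1261.8 tonne/day.
H2 in S11: m_A = 420.6×0.631 + (1−0.123)·(1−0.573)·m_A, so m_A = 265.4/0.6255 = 424.28 tonne/day.
S11 = 424.28 + 1261.8 = 1686.1 tonne/day.
CH4 fraction in S11 = 1261.8/1686.1 = 0.7484.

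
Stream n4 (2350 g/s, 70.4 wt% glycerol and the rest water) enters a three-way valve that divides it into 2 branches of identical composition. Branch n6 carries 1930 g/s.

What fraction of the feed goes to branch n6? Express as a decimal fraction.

Fraction to n6 = 1930/2350 = 0.8213.

0.821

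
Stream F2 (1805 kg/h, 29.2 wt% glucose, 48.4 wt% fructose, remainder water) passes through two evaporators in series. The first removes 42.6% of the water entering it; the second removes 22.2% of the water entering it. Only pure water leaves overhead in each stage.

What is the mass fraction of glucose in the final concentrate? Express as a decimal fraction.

0.333

water in feed = 1805×0.224 = 404.32 kg/h.
After stage 1: water left = (1−0.426)×404.32 = 232.08; stream total = 1632.8 kg/h.
After stage 2: water left = (1−0.222)×232.08 = 180.56; final concentrate = 1581.2 kg/h.
glucose fraction = 527.06/1581.2 = 0.333.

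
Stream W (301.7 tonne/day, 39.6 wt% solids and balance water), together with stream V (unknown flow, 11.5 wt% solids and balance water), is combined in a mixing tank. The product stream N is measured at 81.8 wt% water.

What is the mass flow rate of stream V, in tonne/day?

963.6 tonne/day

Let V be the unknown flow. Total out = 301.7 + V.
water balance: 182.23 + 0.885·V = 0.818·(301.7 + V)
(0.885 − 0.818)·V = 0.818×301.7 − 182.23 = 64.564
V = 64.564 / 0.067 = 963.64 tonne/day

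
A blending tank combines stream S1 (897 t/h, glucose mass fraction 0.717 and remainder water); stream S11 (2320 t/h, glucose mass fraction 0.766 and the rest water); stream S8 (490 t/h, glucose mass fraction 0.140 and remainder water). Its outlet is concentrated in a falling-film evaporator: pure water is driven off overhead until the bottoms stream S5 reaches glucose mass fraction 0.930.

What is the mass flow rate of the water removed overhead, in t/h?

glucose entering = 897×0.717 + 2320×0.766 + 490×0.140 = 2488.9 t/h.
All glucose reports to S5, so S5 = 2488.9/0.930 = 2676.2 t/h.
Total feed = 3707 t/h; overhead = 3707 − 2676.2 = 1030.8 t/h.

1031 t/h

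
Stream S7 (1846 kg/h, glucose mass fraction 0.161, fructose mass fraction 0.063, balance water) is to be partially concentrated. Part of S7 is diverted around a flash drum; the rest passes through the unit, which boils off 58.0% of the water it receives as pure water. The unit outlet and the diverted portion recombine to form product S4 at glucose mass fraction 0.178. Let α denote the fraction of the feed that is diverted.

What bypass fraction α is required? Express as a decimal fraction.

0.788

All 1846×0.161 = 297.21 kg/h of glucose reaches S4, so S4 = 297.21/0.178 = 1669.7 kg/h and vapour = 176.3 kg/h.
The evaporator receives (1−α)·1846 of feed at 0.776 water and removes 0.580 of that water:
0.580×0.776×(1−α)×1846 = 176.3
(1−α) = 176.3/830.85 = 0.2122;  α = 0.7878.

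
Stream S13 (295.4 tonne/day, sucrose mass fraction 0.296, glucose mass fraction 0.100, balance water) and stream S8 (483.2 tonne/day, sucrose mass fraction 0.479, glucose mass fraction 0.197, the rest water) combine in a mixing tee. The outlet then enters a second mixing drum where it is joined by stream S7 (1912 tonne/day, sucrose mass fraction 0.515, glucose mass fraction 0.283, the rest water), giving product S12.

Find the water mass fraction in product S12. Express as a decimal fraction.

0.268

Overall, product flow = 2690.6 tonne/day.
water in = 295.4×0.604 + 483.2×0.324 + 1912×0.202 = 721.2 tonne/day.
water fraction in S12 = 0.268.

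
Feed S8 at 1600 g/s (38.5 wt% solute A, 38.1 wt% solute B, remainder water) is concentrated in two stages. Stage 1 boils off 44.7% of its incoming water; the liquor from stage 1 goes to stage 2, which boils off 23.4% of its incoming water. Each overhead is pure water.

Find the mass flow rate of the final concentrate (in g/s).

water in feed = 1600×0.234 = 374.4 g/s.
After stage 1: water left = (1−0.447)×374.4 = 207.04; stream total = 1432.6 g/s.
After stage 2: water left = (1−0.234)×207.04 = 158.6; final concentrate = 1384.2 g/s.

1384 g/s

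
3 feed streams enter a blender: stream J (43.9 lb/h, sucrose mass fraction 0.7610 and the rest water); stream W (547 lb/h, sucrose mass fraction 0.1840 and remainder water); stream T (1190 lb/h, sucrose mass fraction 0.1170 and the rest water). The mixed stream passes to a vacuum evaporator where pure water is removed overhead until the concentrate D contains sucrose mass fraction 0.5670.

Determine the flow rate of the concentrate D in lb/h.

482 lb/h

sucrose entering = 43.9×0.761 + 547×0.184 + 1190×0.117 = 273.29 lb/h.
All sucrose reports to D, so D = 273.29/0.567 = 481.99 lb/h.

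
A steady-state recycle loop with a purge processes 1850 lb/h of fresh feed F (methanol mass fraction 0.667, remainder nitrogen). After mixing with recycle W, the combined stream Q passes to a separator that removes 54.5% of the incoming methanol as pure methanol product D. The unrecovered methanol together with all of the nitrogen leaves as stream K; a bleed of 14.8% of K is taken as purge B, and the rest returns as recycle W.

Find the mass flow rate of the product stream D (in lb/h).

1098 lb/h

methanol in Q: m_A = 1850×0.667 + (1−0.148)·(1−0.545)·m_A, so m_A = 1234/0.6123 = 2015.1 lb/h.
Product D = 0.545×2015.1 = 1098.3 lb/h.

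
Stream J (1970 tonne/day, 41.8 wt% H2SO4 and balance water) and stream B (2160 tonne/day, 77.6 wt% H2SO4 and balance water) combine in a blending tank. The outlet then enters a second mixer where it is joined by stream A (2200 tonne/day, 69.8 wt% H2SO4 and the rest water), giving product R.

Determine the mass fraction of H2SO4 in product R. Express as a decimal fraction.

Overall, product flow = 6330 tonne/day.
H2SO4 in = 1970×0.418 + 2160×0.776 + 2200×0.698 = 4035.2 tonne/day.
H2SO4 fraction in R = 0.6375.

0.6375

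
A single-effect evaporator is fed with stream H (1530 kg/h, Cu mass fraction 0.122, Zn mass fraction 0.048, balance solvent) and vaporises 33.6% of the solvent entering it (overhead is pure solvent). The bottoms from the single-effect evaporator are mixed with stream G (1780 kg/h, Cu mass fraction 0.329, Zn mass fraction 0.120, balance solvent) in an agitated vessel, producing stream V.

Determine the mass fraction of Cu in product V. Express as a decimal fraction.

Vapour removed = 0.336×0.830×1530 = 426.69 kg/h; concentrate = 1103.3 kg/h.
Cu reaching the mixer = 186.66 (from concentrate) + 1780×0.329 = 772.28 kg/h.
Product flow = 1103.3 + 1780 = 2883.3 kg/h; Cu fraction = 0.268.

0.268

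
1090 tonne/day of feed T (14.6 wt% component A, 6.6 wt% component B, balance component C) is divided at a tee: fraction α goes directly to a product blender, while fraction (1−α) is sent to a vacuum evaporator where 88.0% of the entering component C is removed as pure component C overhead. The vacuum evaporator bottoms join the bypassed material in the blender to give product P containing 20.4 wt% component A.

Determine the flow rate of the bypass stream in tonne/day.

643.1 tonne/day

All 1090×0.146 = 159.14 tonne/day of component A reaches P, so P = 159.14/0.204 = 780.1 tonne/day and vapour = 309.9 tonne/day.
The evaporator receives (1−α)·1090 of feed at 0.788 component C and removes 0.880 of that component C:
0.880×0.788×(1−α)×1090 = 309.9
(1−α) = 309.9/755.85 = 0.4100;  α = 0.5900.
Bypass flow = 0.5900×1090 = 643.09 tonne/day.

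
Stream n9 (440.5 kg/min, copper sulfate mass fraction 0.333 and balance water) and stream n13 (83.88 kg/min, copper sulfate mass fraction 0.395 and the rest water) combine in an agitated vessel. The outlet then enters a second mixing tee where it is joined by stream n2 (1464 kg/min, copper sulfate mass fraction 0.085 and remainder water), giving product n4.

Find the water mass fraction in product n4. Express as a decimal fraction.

Overall, product flow = 1988.4 kg/min.
water in = 440.5×0.667 + 83.88×0.605 + 1464×0.915 = 1684.1 kg/min.
water fraction in n4 = 0.847.

0.847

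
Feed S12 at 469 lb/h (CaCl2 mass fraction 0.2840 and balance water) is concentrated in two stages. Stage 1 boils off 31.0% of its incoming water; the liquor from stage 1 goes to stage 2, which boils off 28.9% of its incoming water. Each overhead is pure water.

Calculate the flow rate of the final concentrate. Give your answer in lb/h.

water in feed = 469×0.716 = 335.8 lb/h.
After stage 1: water left = (1−0.310)×335.8 = 231.7; stream total = 364.9 lb/h.
After stage 2: water left = (1−0.289)×231.7 = 164.74; final concentrate = 297.94 lb/h.

297.9 lb/h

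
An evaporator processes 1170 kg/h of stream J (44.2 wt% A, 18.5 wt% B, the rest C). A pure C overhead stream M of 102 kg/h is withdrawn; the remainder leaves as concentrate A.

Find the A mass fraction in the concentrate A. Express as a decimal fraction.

A is not removed: 1170×0.442 = 517.14 kg/h of A enters A.
Concentrate = 1170 − 102 = 1068 kg/h.
Mass fraction = 517.14/1068 = 0.484.

0.484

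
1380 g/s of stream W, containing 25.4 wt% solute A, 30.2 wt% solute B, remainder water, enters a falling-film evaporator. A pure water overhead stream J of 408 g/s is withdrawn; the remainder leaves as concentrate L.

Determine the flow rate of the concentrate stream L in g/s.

Concentrate = 1380 − 408 = 972 g/s.

972 g/s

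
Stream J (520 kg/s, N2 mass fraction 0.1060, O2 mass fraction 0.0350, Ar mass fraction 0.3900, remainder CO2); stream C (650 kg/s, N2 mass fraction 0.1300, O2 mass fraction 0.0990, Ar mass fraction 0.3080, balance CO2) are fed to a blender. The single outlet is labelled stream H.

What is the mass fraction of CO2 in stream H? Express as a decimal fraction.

0.4657

Total flow out = 520 + 650 = 1170 kg/s.
CO2 in = 520×0.469 + 650×0.463 = 544.83 kg/s.
CO2 mass fraction in H = 544.83/1170 = 0.4657.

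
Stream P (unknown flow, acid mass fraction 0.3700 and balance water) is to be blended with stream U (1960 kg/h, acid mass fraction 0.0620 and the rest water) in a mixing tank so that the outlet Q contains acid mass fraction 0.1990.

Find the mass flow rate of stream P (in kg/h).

1570 kg/h

Let P be the unknown flow. Total out = 1960 + P.
acid balance: 121.52 + 0.370·P = 0.199·(1960 + P)
(0.370 − 0.199)·P = 0.199×1960 − 121.52 = 268.52
P = 268.52 / 0.171 = 1570.3 kg/h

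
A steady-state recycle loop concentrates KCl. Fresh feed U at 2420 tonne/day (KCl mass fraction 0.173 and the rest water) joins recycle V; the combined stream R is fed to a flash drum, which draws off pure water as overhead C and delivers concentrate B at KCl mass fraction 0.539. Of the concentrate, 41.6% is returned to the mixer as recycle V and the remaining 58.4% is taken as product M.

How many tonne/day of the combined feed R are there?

2973 tonne/day

Overall KCl balance (none leaves overhead): KCl in fresh feed = KCl in product, i.e. 2420×0.173 = (1−0.416)·B·0.539.
B = 418.66/(0.539×0.584) = 1330 tonne/day.
Recycle V = 0.416×1330 = 553.29 tonne/day.
Combined feed R = 2420 + 553.29 = 2973.3 tonne/day.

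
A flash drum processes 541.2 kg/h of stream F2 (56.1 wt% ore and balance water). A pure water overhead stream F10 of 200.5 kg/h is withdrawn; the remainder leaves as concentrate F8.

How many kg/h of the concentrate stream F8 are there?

Concentrate = 541.2 − 200.5 = 340.7 kg/h.

340.7 kg/h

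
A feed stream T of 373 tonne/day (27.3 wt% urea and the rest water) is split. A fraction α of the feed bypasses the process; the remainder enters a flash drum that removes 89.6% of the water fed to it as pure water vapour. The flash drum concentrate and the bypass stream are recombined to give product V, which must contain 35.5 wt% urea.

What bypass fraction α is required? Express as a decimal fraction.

0.645

All 373×0.273 = 101.83 tonne/day of urea reaches V, so V = 101.83/0.355 = 286.84 tonne/day and vapour = 86.158 tonne/day.
The evaporator receives (1−α)·373 of feed at 0.727 water and removes 0.896 of that water:
0.896×0.727×(1−α)×373 = 86.158
(1−α) = 86.158/242.97 = 0.3546;  α = 0.6454.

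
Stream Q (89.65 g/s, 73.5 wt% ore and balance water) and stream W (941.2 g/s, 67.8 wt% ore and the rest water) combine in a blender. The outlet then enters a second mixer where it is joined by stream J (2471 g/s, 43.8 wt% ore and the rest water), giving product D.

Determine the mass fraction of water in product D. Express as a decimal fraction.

Overall, product flow = 3501.8 g/s.
water in = 89.65×0.265 + 941.2×0.322 + 2471×0.562 = 1715.5 g/s.
water fraction in D = 0.490.

0.490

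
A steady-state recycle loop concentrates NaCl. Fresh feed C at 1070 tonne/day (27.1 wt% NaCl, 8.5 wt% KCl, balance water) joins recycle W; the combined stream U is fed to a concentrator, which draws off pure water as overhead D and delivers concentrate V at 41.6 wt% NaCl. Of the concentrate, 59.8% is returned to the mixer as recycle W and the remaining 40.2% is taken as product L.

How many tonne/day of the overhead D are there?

373 tonne/day

Overall NaCl balance (none leaves overhead): NaCl in fresh feed = NaCl in product, i.e. 1070×0.271 = (1−0.598)·V·0.416.
V = 289.97/(0.416×0.402) = 1733.9 tonne/day.
Recycle W = 0.598×1733.9 = 1036.9 tonne/day.
Combined feed U = 1070 + 1036.9 = 2106.9 tonne/day.
Overhead D = U − V = 2106.9 − 1733.9 = 372.96 tonne/day.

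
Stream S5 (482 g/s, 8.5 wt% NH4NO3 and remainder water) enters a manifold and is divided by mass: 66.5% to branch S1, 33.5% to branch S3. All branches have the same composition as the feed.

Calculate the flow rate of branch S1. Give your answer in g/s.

320.5 g/s

Branch S1 flow = 0.665×482 = 320.53 g/s.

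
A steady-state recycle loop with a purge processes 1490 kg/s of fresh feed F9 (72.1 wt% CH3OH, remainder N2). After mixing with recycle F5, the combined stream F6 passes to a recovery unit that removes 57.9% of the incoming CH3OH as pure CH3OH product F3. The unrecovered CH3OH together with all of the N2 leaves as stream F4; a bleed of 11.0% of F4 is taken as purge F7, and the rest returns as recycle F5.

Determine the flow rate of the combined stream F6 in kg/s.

5497 kg/s

N2 enters only via F9 and leaves only via the purge: 1490×0.279 = 0.110×(N2 in F4), and the recovery unit passes all N2, so N2 in F6 = N2 in F4 = 3779.2 kg/s.
CH3OH in F6: m_A = 1490×0.721 + (1−0.110)·(1−0.579)·m_A, so m_A = 1074.3/0.6253 = 1718 kg/s.
F6 = 1718 + 3779.2 = 5497.2 kg/s.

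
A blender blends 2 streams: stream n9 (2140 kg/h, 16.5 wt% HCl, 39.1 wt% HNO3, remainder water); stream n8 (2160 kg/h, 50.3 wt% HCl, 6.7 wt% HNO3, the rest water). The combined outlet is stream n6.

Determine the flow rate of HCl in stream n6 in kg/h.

1440 kg/h

HCl out = HCl in = 2140×0.165 + 2160×0.503 = 1439.6 kg/h.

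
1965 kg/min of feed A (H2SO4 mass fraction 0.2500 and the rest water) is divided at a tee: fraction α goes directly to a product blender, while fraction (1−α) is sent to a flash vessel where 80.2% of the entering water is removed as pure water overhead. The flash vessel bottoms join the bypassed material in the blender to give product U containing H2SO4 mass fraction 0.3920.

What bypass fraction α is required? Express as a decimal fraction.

0.398

All 1965×0.250 = 491.25 kg/min of H2SO4 reaches U, so U = 491.25/0.392 = 1253.2 kg/min and vapour = 711.81 kg/min.
The evaporator receives (1−α)·1965 of feed at 0.750 water and removes 0.802 of that water:
0.802×0.750×(1−α)×1965 = 711.81
(1−α) = 711.81/1181.9 = 0.6022;  α = 0.3978.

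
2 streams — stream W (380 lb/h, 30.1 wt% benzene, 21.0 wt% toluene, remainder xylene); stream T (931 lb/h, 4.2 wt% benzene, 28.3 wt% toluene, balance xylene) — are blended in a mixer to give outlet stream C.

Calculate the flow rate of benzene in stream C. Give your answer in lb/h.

153.5 lb/h

benzene out = benzene in = 380×0.301 + 931×0.042 = 153.48 lb/h.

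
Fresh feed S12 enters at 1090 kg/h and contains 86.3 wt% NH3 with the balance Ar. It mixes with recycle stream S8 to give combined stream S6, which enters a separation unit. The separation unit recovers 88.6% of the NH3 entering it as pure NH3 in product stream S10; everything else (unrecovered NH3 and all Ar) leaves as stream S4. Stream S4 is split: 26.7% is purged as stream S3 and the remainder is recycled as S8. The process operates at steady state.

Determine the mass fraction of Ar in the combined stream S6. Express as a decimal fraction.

Ar enters only via S12 and leaves only via the purge: 1090×0.137 = 0.267×(Ar in S4), and the separation unit passes all Ar, so Ar in S6 = Ar in S4 = 559.29 kg/h.
NH3 in S6: m_A = 1090×0.863 + (1−0.267)·(1−0.886)·m_A, so m_A = 940.67/0.9164 = 1026.4 kg/h.
S6 = 1026.4 + 559.29 = 1585.7 kg/h.
Ar fraction in S6 = 559.29/1585.7 = 0.3527.

0.3527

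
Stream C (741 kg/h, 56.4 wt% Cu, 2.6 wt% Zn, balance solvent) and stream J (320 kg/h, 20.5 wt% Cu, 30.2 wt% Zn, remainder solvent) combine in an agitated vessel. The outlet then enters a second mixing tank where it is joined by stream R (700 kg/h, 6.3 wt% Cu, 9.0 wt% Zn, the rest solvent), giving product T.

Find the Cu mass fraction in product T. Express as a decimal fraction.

0.300

Overall, product flow = 1761 kg/h.
Cu in = 741×0.564 + 320×0.205 + 700×0.063 = 527.62 kg/h.
Cu fraction in T = 0.300.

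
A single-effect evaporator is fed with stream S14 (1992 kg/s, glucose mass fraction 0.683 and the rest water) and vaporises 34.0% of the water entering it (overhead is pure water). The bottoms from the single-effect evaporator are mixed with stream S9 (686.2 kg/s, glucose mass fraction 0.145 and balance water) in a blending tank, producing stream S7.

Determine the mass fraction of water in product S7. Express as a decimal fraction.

0.407

Vapour removed = 0.340×0.317×1992 = 214.7 kg/s; concentrate = 1777.3 kg/s.
water reaching the mixer = 416.77 (from concentrate) + 686.2×0.855 = 1003.5 kg/s.
Product flow = 1777.3 + 686.2 = 2463.5 kg/s; water fraction = 0.407.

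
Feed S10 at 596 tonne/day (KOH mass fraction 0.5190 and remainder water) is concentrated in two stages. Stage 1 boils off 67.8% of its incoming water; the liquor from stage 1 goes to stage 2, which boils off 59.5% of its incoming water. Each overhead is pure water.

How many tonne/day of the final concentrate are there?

water in feed = 596×0.481 = 286.68 tonne/day.
After stage 1: water left = (1−0.678)×286.68 = 92.31; stream total = 401.63 tonne/day.
After stage 2: water left = (1−0.595)×92.31 = 37.385; final concentrate = 346.71 tonne/day.

346.7 tonne/day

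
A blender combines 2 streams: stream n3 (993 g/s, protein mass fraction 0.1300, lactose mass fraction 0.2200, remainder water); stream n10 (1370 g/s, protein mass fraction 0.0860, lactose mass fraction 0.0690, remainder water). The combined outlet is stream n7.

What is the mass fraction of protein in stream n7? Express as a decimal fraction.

0.1045

Total flow out = 993 + 1370 = 2363 g/s.
protein in = 993×0.130 + 1370×0.086 = 246.91 g/s.
protein mass fraction in n7 = 246.91/2363 = 0.1045.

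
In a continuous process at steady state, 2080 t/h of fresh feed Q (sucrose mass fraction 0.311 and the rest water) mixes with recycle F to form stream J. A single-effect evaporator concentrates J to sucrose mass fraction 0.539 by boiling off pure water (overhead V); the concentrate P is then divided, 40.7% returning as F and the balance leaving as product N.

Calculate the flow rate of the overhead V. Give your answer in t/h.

Overall sucrose balance (none leaves overhead): sucrose in fresh feed = sucrose in product, i.e. 2080×0.311 = (1−0.407)·P·0.539.
P = 646.88/(0.539×0.593) = 2023.9 t/h.
Recycle F = 0.407×2023.9 = 823.71 t/h.
Combined feed J = 2080 + 823.71 = 2903.7 t/h.
Overhead V = J − P = 2903.7 − 2023.9 = 879.85 t/h.

879.9 t/h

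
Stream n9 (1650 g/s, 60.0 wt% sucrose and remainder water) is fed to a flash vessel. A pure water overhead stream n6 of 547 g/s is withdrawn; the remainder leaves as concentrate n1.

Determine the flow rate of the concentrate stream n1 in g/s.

Concentrate = 1650 − 547 = 1103 g/s.

1103 g/s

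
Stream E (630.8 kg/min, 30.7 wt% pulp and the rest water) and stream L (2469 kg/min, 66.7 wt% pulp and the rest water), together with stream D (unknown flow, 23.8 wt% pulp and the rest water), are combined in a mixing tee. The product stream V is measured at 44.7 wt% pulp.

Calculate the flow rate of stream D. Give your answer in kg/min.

2176 kg/min

Let D be the unknown flow. Total out = 3099.8 + D.
pulp balance: 1840.5 + 0.238·D = 0.447·(3099.8 + D)
(0.238 − 0.447)·D = 0.447×3099.8 − 1840.5 = -454.87
D = -454.87 / -0.209 = 2176.4 kg/min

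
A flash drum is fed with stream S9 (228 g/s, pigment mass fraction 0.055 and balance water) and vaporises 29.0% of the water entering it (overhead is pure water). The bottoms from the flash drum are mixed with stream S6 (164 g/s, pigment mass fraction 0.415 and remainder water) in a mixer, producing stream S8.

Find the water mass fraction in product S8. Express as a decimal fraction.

0.755

Vapour removed = 0.290×0.945×228 = 62.483 g/s; concentrate = 165.52 g/s.
water reaching the mixer = 152.98 (from concentrate) + 164×0.585 = 248.92 g/s.
Product flow = 165.52 + 164 = 329.52 g/s; water fraction = 0.755.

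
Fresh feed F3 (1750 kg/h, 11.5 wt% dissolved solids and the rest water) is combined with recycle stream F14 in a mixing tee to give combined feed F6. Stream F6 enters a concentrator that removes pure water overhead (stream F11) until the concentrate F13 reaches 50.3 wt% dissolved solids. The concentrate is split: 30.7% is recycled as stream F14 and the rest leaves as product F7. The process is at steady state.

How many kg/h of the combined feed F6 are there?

Overall dissolved solids balance (none leaves overhead): dissolved solids in fresh feed = dissolved solids in product, i.e. 1750×0.115 = (1−0.307)·F13·0.503.
F13 = 201.25/(0.503×0.693) = 577.34 kg/h.
Recycle F14 = 0.307×577.34 = 177.24 kg/h.
Combined feed F6 = 1750 + 177.24 = 1927.2 kg/h.

1927 kg/h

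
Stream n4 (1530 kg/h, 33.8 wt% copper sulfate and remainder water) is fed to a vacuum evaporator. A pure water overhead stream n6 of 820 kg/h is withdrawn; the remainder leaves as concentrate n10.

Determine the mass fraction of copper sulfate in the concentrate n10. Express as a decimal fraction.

0.728

copper sulfate is not removed: 1530×0.338 = 517.14 kg/h of copper sulfate enters n10.
Concentrate = 1530 − 820 = 710 kg/h.
Mass fraction = 517.14/710 = 0.728.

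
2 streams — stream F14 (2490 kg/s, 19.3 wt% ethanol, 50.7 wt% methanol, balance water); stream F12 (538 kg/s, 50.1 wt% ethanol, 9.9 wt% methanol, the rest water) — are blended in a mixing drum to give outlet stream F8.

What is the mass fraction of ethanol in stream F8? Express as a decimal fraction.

Total flow out = 2490 + 538 = 3028 kg/s.
ethanol in = 2490×0.193 + 538×0.501 = 750.11 kg/s.
ethanol mass fraction in F8 = 750.11/3028 = 0.248.

0.248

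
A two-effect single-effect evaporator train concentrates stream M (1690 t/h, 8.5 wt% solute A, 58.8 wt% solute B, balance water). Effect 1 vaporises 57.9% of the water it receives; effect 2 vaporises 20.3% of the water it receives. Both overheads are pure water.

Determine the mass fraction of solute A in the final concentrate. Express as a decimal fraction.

water in feed = 1690×0.327 = 552.63 t/h.
After stage 1: water left = (1−0.579)×552.63 = 232.66; stream total = 1370 t/h.
After stage 2: water left = (1−0.203)×232.66 = 185.43; final concentrate = 1322.8 t/h.
solute A fraction = 143.65/1322.8 = 0.1086.

0.1086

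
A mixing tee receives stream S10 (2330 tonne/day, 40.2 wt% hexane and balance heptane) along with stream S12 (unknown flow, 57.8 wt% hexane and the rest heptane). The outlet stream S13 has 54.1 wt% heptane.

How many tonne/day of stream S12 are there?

Let S12 be the unknown flow. Total out = 2330 + S12.
heptane balance: 1393.3 + 0.422·S12 = 0.541·(2330 + S12)
(0.422 − 0.541)·S12 = 0.541×2330 − 1393.3 = -132.81
S12 = -132.81 / -0.119 = 1116.1 tonne/day

1116 tonne/day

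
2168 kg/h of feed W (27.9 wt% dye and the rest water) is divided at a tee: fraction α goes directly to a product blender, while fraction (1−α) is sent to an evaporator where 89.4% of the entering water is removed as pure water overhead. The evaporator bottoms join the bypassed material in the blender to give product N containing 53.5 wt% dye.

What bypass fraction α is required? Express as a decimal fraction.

0.258

All 2168×0.279 = 604.87 kg/h of dye reaches N, so N = 604.87/0.535 = 1130.6 kg/h and vapour = 1037.4 kg/h.
The evaporator receives (1−α)·2168 of feed at 0.721 water and removes 0.894 of that water:
0.894×0.721×(1−α)×2168 = 1037.4
(1−α) = 1037.4/1397.4 = 0.7424;  α = 0.2576.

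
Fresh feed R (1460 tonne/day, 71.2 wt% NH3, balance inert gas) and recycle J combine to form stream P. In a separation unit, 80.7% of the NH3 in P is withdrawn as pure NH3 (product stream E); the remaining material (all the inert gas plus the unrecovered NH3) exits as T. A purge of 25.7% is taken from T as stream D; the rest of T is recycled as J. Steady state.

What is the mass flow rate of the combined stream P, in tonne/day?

inert gas enters only via R and leaves only via the purge: 1460×0.288 = 0.257×(inert gas in T), and the separation unit passes all inert gas, so inert gas in P = inert gas in T = 1636.1 tonne/day.
NH3 in P: m_A = 1460×0.712 + (1−0.257)·(1−0.807)·m_A, so m_A = 1039.5/0.8566 = 1213.5 tonne/day.
P = 1213.5 + 1636.1 = 2849.6 tonne/day.

2850 tonne/day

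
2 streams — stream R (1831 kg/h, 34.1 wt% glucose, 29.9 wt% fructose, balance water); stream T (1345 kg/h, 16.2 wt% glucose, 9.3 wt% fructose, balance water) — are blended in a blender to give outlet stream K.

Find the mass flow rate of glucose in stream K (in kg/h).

842.3 kg/h

glucose out = glucose in = 1831×0.341 + 1345×0.162 = 842.26 kg/h.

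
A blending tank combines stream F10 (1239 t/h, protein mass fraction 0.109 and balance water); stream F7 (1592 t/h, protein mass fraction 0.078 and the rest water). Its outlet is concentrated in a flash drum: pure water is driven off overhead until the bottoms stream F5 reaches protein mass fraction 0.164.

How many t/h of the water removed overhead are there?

protein entering = 1239×0.109 + 1592×0.078 = 259.23 t/h.
All protein reports to F5, so F5 = 259.23/0.164 = 1580.7 t/h.
Total feed = 2831 t/h; overhead = 2831 − 1580.7 = 1250.3 t/h.

1250 t/h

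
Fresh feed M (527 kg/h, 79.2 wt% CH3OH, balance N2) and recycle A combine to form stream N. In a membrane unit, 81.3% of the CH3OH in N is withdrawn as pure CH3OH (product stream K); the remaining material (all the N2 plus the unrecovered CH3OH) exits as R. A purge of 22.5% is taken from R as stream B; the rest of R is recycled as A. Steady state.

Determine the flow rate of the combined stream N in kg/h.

N2 enters only via M and leaves only via the purge: 527×0.208 = 0.225×(N2 in R), and the membrane unit passes all N2, so N2 in N = N2 in R = 487.18 kg/h.
CH3OH in N: m_A = 527×0.792 + (1−0.225)·(1−0.813)·m_A, so m_A = 417.38/0.8551 = 488.13 kg/h.
N = 488.13 + 487.18 = 975.31 kg/h.

975.3 kg/h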